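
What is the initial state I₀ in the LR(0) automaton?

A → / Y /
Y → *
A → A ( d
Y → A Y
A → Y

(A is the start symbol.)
{ [A → . / Y /], [A → . A ( d], [A → . Y], [A' → . A], [Y → . *], [Y → . A Y] }

First, augment the grammar with A' → A
I₀ = CLOSURE({ [A' → . A] }):
  [A' → . A] has the dot before A: add [A → . / Y /], [A → . A ( d], [A → . Y]
  [A → . Y] has the dot before Y: add [Y → . *], [Y → . A Y]
No further items can be added.

I₀ = { [A → . / Y /], [A → . A ( d], [A → . Y], [A' → . A], [Y → . *], [Y → . A Y] }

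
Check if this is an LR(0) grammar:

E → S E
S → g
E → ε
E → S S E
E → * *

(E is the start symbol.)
No. Shift-reduce conflict between [E → .] and [E → . * *]

Augment with E' → E and build the canonical LR(0) collection (I0 = CLOSURE({[E' → . E]}), then GOTO on every symbol after a dot until no new states appear). It has 9 states:
  I0: { [E → . * *], [E → . S E], [E → . S S E], [E → .], [E' → . E], [S → . g] }  — shift, reduce
  I1: { [E → * . *] }  — shift
  I2: { [E' → E .] }  — accept
  I3: { [E → . * *], [E → . S E], [E → . S S E], [E → .], [E → S . E], [E → S . S E], [S → . g] }  — shift, reduce
  I4: { [S → g .] }  — reduce
  I5: { [E → S E .] }  — reduce
  I6: { [E → . * *], [E → . S E], [E → . S S E], [E → .], [E → S . E], [E → S . S E], [E → S S . E], [S → . g] }  — shift, reduce
  I7: { [E → S E .], [E → S S E .] }  — 2 reduces
  I8: { [E → * * .] }  — reduce

Conflict in state I0:
  Shift-reduce conflict between [E → .] and [E → . * *]
So the grammar is NOT LR(0).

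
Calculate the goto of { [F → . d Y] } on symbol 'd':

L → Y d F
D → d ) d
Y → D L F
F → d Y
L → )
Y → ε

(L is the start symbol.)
GOTO(I, 'd') = CLOSURE({ [A → αX.β] : [A → α.Xβ] ∈ I, X = 'd' })

Items with dot before 'd', with the dot advanced:
  [F → . d Y] → [F → d . Y]
Closure of the advanced items:
  [F → d . Y] has the dot before Y: add [Y → . D L F], [Y → .]
  [Y → . D L F] has the dot before D: add [D → . d ) d]

GOTO = { [D → . d ) d], [F → d . Y], [Y → . D L F], [Y → .] }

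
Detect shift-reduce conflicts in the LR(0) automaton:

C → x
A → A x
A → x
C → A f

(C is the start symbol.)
Augment with C' → C and build the canonical LR(0) collection (I0 = CLOSURE({[C' → . C]}), then GOTO on every symbol after a dot until no new states appear). It has 6 states:
  I0: { [A → . A x], [A → . x], [C → . A f], [C → . x], [C' → . C] }  — shift
  I1: { [A → A . x], [C → A . f] }  — shift
  I2: { [C' → C .] }  — accept
  I3: { [A → x .], [C → x .] }  — 2 reduces
  I4: { [C → A f .] }  — reduce
  I5: { [A → A x .] }  — reduce

No state contains both a complete item and a shift item.

Answer: No shift-reduce conflicts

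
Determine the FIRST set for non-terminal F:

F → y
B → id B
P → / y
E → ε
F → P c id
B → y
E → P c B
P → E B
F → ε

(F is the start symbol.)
FIRST sets of the other non-terminals involved (by the same procedure, iterated to a fixed point):
  FIRST(P) = { '/', 'id', 'y' }

From F → y:
  - y is a terminal: add 'y' and stop
From F → P c id:
  - P is a non-terminal: add FIRST(P) \ {ε} = { '/', 'id', 'y' }
    P is not nullable, so stop
From F → ε:
  - ε-production, so ε ∈ FIRST(F)

Collecting: FIRST(F) = { '/', 'id', 'y', ε }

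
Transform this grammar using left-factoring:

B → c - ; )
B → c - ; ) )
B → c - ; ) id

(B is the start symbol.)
Left-factoring transforms A → αβ₁ | αβ₂ into A → αA' and A' → β₁ | β₂
(α is the longest common prefix among the alternatives). Repeat until
no nonterminal has two alternatives with a common prefix.

Round 1: B has alternatives sharing prefix 'c - ; )'. Introduce B': B → c - ; ) B'
  Add: B' → ε
  Add: B' → )
  Add: B' → id

No remaining common prefixes — done.

Resulting grammar:
B → c - ; ) B'
B' → ε
B' → )
B' → id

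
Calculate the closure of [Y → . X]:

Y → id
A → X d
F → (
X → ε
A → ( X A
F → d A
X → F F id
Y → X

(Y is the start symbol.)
{ [F → . (], [F → . d A], [X → . F F id], [X → .], [Y → . X] }

Start with: [Y → . X]
  [Y → . X] has the dot before X: add [X → .], [X → . F F id]
  [X → . F F id] has the dot before F: add [F → . (], [F → . d A]
No further items can be added.

CLOSURE = { [F → . (], [F → . d A], [X → . F F id], [X → .], [Y → . X] }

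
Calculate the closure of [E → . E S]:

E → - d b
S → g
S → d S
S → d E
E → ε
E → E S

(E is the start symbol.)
{ [E → . - d b], [E → . E S], [E → .] }

Start with: [E → . E S]
  [E → . E S] has the dot before E: add [E → . - d b], [E → .]
No further items can be added.

CLOSURE = { [E → . - d b], [E → . E S], [E → .] }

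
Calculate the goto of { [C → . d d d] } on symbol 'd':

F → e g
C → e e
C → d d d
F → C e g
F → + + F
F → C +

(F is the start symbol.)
GOTO(I, 'd') = CLOSURE({ [A → αX.β] : [A → α.Xβ] ∈ I, X = 'd' })

Items with dot before 'd', with the dot advanced:
  [C → . d d d] → [C → d . d d]
Closure adds nothing (no advanced item has the dot before a non-terminal).

GOTO = { [C → d . d d] }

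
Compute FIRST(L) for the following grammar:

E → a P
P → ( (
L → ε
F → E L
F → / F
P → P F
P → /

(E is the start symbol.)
{ ε }

To compute FIRST(L), examine every production with L on the left-hand side, reading each right-hand side left to right until a non-nullable symbol is reached.

From L → ε:
  - ε-production, so ε ∈ FIRST(L)

Collecting: FIRST(L) = { ε }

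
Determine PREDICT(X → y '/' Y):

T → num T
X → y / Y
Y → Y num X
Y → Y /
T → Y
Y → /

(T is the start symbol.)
{ 'y' }

PREDICT(X → y '/' Y) = (FIRST(RHS) \ {ε}) ∪ (FOLLOW(X) if ε ∈ FIRST(RHS), i.e. RHS ⇒* ε)
FIRST(y '/' Y) = { 'y' }
ε ∉ FIRST(y '/' Y), so FOLLOW(X) is not added.
PREDICT(X → y '/' Y) = { 'y' }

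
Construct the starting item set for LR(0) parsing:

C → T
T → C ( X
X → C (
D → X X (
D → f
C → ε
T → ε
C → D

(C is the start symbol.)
{ [C → . D], [C → . T], [C → .], [C' → . C], [D → . X X (], [D → . f], [T → . C ( X], [T → .], [X → . C (] }

First, augment the grammar with C' → C
I₀ = CLOSURE({ [C' → . C] }):
  [C' → . C] has the dot before C: add [C → . T], [C → .], [C → . D]
  [C → . T] has the dot before T: add [T → . C ( X], [T → .]
  [C → . D] has the dot before D: add [D → . X X (], [D → . f]
  [D → . X X (] has the dot before X: add [X → . C (]
No further items can be added.

I₀ = { [C → . D], [C → . T], [C → .], [C' → . C], [D → . X X (], [D → . f], [T → . C ( X], [T → .], [X → . C (] }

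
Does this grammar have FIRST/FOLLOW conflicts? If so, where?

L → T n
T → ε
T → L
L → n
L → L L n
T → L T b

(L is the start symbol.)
Nullable non-terminals: T.
FIRST sets used below: FIRST(L) = { 'n' }

T: nullable alternative(s) T → ε; FOLLOW(T) = { 'b', 'n' }
  T → ε: FIRST \ {ε} = { } — this is the only nullable alternative, skip
  T → L: FIRST \ {ε} = { 'n' } — overlaps FOLLOW(T) on { 'n' }: CONFLICT
  T → L T b: FIRST \ {ε} = { 'n' } — overlaps FOLLOW(T) on { 'n' }: CONFLICT

L has no nullable alternative, so no FIRST/FOLLOW check is needed there.

So the grammar has 2 FIRST/FOLLOW conflicts (marked CONFLICT above).

Answer: Yes. T → L with FOLLOW(T) on { 'n' }; T → L T b with FOLLOW(T) on { 'n' }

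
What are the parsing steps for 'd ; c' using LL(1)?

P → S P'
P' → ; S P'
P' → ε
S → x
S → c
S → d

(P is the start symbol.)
LL(1) parsing maintains a stack (initially the start symbol over $) and the input. At each step: if the stack top is a terminal, match it against the current input token; if it is a non-terminal N, replace it with the RHS of M[N, lookahead] (the unique production whose predict set contains the lookahead).

Stack is shown with the top on the left.

Stack     Input    Action
-------------------------
P $       d ; c $  output P → S P'
S P' $    d ; c $  output S → d
d P' $    d ; c $  match 'd'
P' $      ; c $    output P' → ; S P'
; S P' $  ; c $    match ';'
S P' $    c $      output S → c
c P' $    c $      match 'c'
P' $      $        output P' → ε
$         $        accept

The string is accepted.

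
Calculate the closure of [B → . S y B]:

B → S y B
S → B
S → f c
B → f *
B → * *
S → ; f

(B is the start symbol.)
Start with: [B → . S y B]
  [B → . S y B] has the dot before S: add [S → . B], [S → . f c], [S → . ; f]
  [S → . B] has the dot before B: add [B → . f *], [B → . * *]
No further items can be added.

CLOSURE = { [B → . * *], [B → . S y B], [B → . f *], [S → . ; f], [S → . B], [S → . f c] }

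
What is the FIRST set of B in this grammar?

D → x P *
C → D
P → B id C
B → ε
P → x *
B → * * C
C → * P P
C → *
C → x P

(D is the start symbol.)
{ '*', ε }

From B → ε:
  - ε-production, so ε ∈ FIRST(B)
From B → * * C:
  - '*' is a terminal: add '*' and stop

Collecting: FIRST(B) = { '*', ε }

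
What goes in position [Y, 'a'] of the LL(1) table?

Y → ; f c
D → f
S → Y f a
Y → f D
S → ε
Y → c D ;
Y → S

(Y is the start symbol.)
Empty (error entry)

To find M[Y, 'a'], we find productions for Y where 'a' is in the predict set (PREDICT(N → α) = (FIRST(α) \ {ε}) ∪ (FOLLOW(N) if α ⇒* ε)).

Relevant sets:
  FIRST(S) = { ';', 'c', 'f', ε }
  FOLLOW(Y) = { $, 'f' }

Y → ; f c: PREDICT = { ';' }
Y → f D: PREDICT = { 'f' }
Y → c D ;: PREDICT = { 'c' }
Y → S: PREDICT = { $, ';', 'c', 'f' }

M[Y, 'a'] is empty (no production applies)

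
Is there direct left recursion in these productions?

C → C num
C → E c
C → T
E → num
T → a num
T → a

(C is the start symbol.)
C → C num: LEFT RECURSIVE (starts with C)
C → E c: starts with E
C → T: starts with T
E → num: starts with num
T → a num: starts with a
T → a: starts with a

The grammar has direct left recursion on: C.

Answer: Yes, C is left-recursive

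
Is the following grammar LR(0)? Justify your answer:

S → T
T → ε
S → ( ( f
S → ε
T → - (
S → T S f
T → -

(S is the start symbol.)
No. Shift-reduce conflict between [S → .] and [S → . ( ( f]

A grammar is LR(0) if no state in the canonical LR(0) collection has:
  - both a shift item (dot before a terminal) and a complete item (shift-reduce conflict), or
  - two or more complete items (reduce-reduce conflict; the accept item [S' → S .] counts as a complete item here).

Augment with S' → S and build the canonical LR(0) collection (I0 = CLOSURE({[S' → . S]}), then GOTO on every symbol after a dot until no new states appear). It has 10 states:
  I0: { [S → . ( ( f], [S → . T S f], [S → . T], [S → .], [S' → . S], [T → . - (], [T → . -], [T → .] }  — shift, 2 reduces
  I1: { [S → ( . ( f] }  — shift
  I2: { [T → - . (], [T → - .] }  — shift, reduce
  I3: { [S' → S .] }  — accept
  I4: { [S → . ( ( f], [S → . T S f], [S → . T], [S → .], [S → T . S f], [S → T .], [T → . - (], [T → . -], [T → .] }  — shift, 3 reduces
  I5: { [S → T S . f] }  — shift
  I6: { [S → T S f .] }  — reduce
  I7: { [T → - ( .] }  — reduce
  I8: { [S → ( ( . f] }  — shift
  I9: { [S → ( ( f .] }  — reduce

Conflict in state I0:
  Shift-reduce conflict between [S → .] and [S → . ( ( f]
So the grammar is NOT LR(0).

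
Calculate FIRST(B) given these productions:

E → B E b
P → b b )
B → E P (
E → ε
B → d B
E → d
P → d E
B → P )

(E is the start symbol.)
{ 'b', 'd' }

To compute FIRST(B), examine every production with B on the left-hand side, reading each right-hand side left to right until a non-nullable symbol is reached.

FIRST sets of the other non-terminals involved (by the same procedure, iterated to a fixed point):
  FIRST(E) = { 'b', 'd', ε }
  FIRST(P) = { 'b', 'd' }

From B → E P (:
  - E is a non-terminal: add FIRST(E) \ {ε} = { 'b', 'd' }
    E is nullable, so continue to the next symbol
  - P is a non-terminal: add FIRST(P) \ {ε} = { 'b', 'd' }
    P is not nullable, so stop
From B → d B:
  - d is a terminal: add 'd' and stop
From B → P ):
  - P is a non-terminal: add FIRST(P) \ {ε} = { 'b', 'd' }
    P is not nullable, so stop

Collecting: FIRST(B) = { 'b', 'd' }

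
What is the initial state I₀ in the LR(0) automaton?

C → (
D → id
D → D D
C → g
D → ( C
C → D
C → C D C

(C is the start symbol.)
{ [C → . (], [C → . C D C], [C → . D], [C → . g], [C' → . C], [D → . ( C], [D → . D D], [D → . id] }

First, augment the grammar with C' → C
I₀ = CLOSURE({ [C' → . C] }):
  [C' → . C] has the dot before C: add [C → . (], [C → . g], [C → . D], [C → . C D C]
  [C → . D] has the dot before D: add [D → . id], [D → . D D], [D → . ( C]
No further items can be added.

I₀ = { [C → . (], [C → . C D C], [C → . D], [C → . g], [C' → . C], [D → . ( C], [D → . D D], [D → . id] }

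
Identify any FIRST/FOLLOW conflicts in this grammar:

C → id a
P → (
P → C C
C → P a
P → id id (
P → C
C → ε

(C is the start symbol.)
Yes. C → id a with FOLLOW(C) on { 'id' }; C → P a with FOLLOW(C) on { '(', 'a', 'id' }; P → C C with FOLLOW(P) on { 'a' }; P → C with FOLLOW(P) on { 'a' }

A FIRST/FOLLOW conflict occurs when a non-terminal N has a nullable alternative N → β (β ⇒* ε) and another alternative N → α with FIRST(α) ∩ FOLLOW(N) ≠ ∅: on such a lookahead the parser cannot decide between expanding α and letting N vanish via β.

Nullable non-terminals: C, P.
FIRST sets used below: FIRST(P) = { '(', 'a', 'id', ε }, FIRST(C) = { '(', 'a', 'id', ε }

C: nullable alternative(s) C → ε; FOLLOW(C) = { $, '(', 'a', 'id' }
  C → id a: FIRST \ {ε} = { 'id' } — overlaps FOLLOW(C) on { 'id' }: CONFLICT
  C → P a: FIRST \ {ε} = { '(', 'a', 'id' } — overlaps FOLLOW(C) on { '(', 'a', 'id' }: CONFLICT
  C → ε: FIRST \ {ε} = { } — this is the only nullable alternative, skip

P: nullable alternative(s) P → C C, P → C; FOLLOW(P) = { 'a' }
  P → (: FIRST \ {ε} = { '(' } — disjoint from FOLLOW(P)
  P → C C: FIRST \ {ε} = { '(', 'a', 'id' } — overlaps FOLLOW(P) on { 'a' }: CONFLICT
  P → id id (: FIRST \ {ε} = { 'id' } — disjoint from FOLLOW(P)
  P → C: FIRST \ {ε} = { '(', 'a', 'id' } — overlaps FOLLOW(P) on { 'a' }: CONFLICT

So the grammar has 4 FIRST/FOLLOW conflicts (marked CONFLICT above).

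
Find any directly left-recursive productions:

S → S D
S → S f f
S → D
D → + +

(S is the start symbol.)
Yes, S is left-recursive

Direct left recursion occurs when N → N α for some non-terminal N (the right-hand side begins with the left-hand side itself).

S → S D: LEFT RECURSIVE (starts with S)
S → S f f: LEFT RECURSIVE (starts with S)
S → D: starts with D
D → + +: starts with '+'

The grammar has direct left recursion on: S.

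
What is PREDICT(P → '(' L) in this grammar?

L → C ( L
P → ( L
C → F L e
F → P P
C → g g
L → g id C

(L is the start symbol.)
{ '(' }

PREDICT(P → '(' L) = (FIRST(RHS) \ {ε}) ∪ (FOLLOW(P) if ε ∈ FIRST(RHS), i.e. RHS ⇒* ε)
FIRST('(' L) = { '(' }
ε ∉ FIRST('(' L), so FOLLOW(P) is not added.
PREDICT(P → '(' L) = { '(' }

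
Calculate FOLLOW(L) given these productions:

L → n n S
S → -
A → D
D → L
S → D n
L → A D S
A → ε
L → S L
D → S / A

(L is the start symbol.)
{ $, '-', 'n' }

To compute FOLLOW(L), find every occurrence of L on a right-hand side N → α L β: add FIRST(β) \ {ε}, and if β is empty or nullable also add FOLLOW(N). Iterate to a fixed point.

L is the start symbol, so $ ∈ FOLLOW(L).
In D → L: L is at the end, add FOLLOW(D)
In L → S L: L is at the end; this adds FOLLOW(L) to itself — nothing new

The FOLLOW sets referred to above (computed the same way, to a fixed point):
  FOLLOW(D) = { '-', 'n' }

Taking the union: FOLLOW(L) = { $, '-', 'n' }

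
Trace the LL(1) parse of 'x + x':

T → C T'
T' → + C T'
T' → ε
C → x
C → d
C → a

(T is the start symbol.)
LL(1) parsing maintains a stack (initially the start symbol over $) and the input. At each step: if the stack top is a terminal, match it against the current input token; if it is a non-terminal N, replace it with the RHS of M[N, lookahead] (the unique production whose predict set contains the lookahead).

Stack is shown with the top on the left.

Stack     Input    Action
-------------------------
T $       x + x $  output T → C T'
C T' $    x + x $  output C → x
x T' $    x + x $  match 'x'
T' $      + x $    output T' → + C T'
+ C T' $  + x $    match '+'
C T' $    x $      output C → x
x T' $    x $      match 'x'
T' $      $        output T' → ε
$         $        accept

The string is accepted.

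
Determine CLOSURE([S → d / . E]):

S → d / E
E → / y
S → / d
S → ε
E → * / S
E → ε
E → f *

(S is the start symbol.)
{ [E → . * / S], [E → . / y], [E → . f *], [E → .], [S → d / . E] }

To compute CLOSURE, for each item [A → α.Bβ] where B is a non-terminal, add [B → .γ] for all productions B → γ; repeat for the newly added items until nothing changes.

Start with: [S → d / . E]
  [S → d / . E] has the dot before E: add [E → . / y], [E → . * / S], [E → .], [E → . f *]
No further items can be added.

CLOSURE = { [E → . * / S], [E → . / y], [E → . f *], [E → .], [S → d / . E] }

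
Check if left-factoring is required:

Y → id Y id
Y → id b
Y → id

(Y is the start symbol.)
Left-factoring is needed when two productions for the same non-terminal
share a common prefix on the right-hand side.

Productions for Y:
  Y → id Y id
  Y → id b
  Y → id

Found common prefix 'id' in productions for Y

Answer: Yes, Y has productions with common prefix 'id'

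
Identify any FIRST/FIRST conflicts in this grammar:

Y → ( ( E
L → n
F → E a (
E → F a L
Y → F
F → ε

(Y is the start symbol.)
No FIRST/FIRST conflicts.

A FIRST/FIRST conflict occurs when two productions N → α and N → β for the same non-terminal have FIRST(α) ∩ FIRST(β) ≠ ∅ (with ε ∈ FIRST of a nullable right-hand side, so two nullable alternatives also conflict).

FIRST sets of the non-terminals at (or reachable through a nullable prefix from) the front of some alternative:
  FIRST(F) = { 'a', ε }
  FIRST(E) = { 'a' }

Productions for Y:
  Y → ( ( E: FIRST = { '(' }
  Y → F: FIRST = { 'a', ε }
Productions for F:
  F → E a (: FIRST = { 'a' }
  F → ε: FIRST = { ε }
L, E have only one production, so no FIRST/FIRST conflict is possible there.

All alternatives of each non-terminal have pairwise disjoint FIRST sets.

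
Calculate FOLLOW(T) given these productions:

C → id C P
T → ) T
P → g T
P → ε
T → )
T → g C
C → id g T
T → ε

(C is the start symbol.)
To compute FOLLOW(T), find every occurrence of T on a right-hand side N → α T β: add FIRST(β) \ {ε}, and if β is empty or nullable also add FOLLOW(N). Iterate to a fixed point.

In T → ) T: T is at the end; this adds FOLLOW(T) to itself — nothing new
In P → g T: T is at the end, add FOLLOW(P)
In C → id g T: T is at the end, add FOLLOW(C)

The FOLLOW sets referred to above (computed the same way, to a fixed point):
  FOLLOW(P) = { $, 'g' }
  FOLLOW(C) = { $, 'g' }

Taking the union: FOLLOW(T) = { $, 'g' }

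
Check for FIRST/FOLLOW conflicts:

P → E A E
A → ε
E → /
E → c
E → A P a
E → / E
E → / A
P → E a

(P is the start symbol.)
A FIRST/FOLLOW conflict occurs when a non-terminal N has a nullable alternative N → β (β ⇒* ε) and another alternative N → α with FIRST(α) ∩ FOLLOW(N) ≠ ∅: on such a lookahead the parser cannot decide between expanding α and letting N vanish via β.

Nullable non-terminals: A.
A has a nullable alternative but only one production, so nothing to check.

E, P have no nullable alternative, so no FIRST/FOLLOW check is needed there.

No FIRST/FOLLOW conflicts found.

Answer: No FIRST/FOLLOW conflicts.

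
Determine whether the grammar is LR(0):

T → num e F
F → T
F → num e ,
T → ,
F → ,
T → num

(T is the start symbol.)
No. Shift-reduce conflict between [T → num .] and [T → num . e F]

A grammar is LR(0) if no state in the canonical LR(0) collection has:
  - both a shift item (dot before a terminal) and a complete item (shift-reduce conflict), or
  - two or more complete items (reduce-reduce conflict; the accept item [T' → T .] counts as a complete item here).

Augment with T' → T and build the canonical LR(0) collection (I0 = CLOSURE({[T' → . T]}), then GOTO on every symbol after a dot until no new states appear). It has 11 states:
  I0: { [T → . ,], [T → . num e F], [T → . num], [T' → . T] }  — shift
  I1: { [T → , .] }  — reduce
  I2: { [T' → T .] }  — accept
  I3: { [T → num . e F], [T → num .] }  — shift, reduce
  I4: { [F → . ,], [F → . T], [F → . num e ,], [T → . ,], [T → . num e F], [T → . num], [T → num e . F] }  — shift
  I5: { [F → , .], [T → , .] }  — 2 reduces
  I6: { [T → num e F .] }  — reduce
  I7: { [F → T .] }  — reduce
  I8: { [F → num . e ,], [T → num . e F], [T → num .] }  — shift, reduce
  I9: { [F → . ,], [F → . T], [F → . num e ,], [F → num e . ,], [T → . ,], [T → . num e F], [T → . num], [T → num e . F] }  — shift
  I10: { [F → , .], [F → num e , .], [T → , .] }  — 3 reduces

Conflict in state I3:
  Shift-reduce conflict between [T → num .] and [T → num . e F]
So the grammar is NOT LR(0).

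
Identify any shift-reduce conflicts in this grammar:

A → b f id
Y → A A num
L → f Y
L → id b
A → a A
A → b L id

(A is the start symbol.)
A shift-reduce conflict occurs when an LR(0) state has both:
  - a complete (reduce) item [A → α .] (dot at the end), and
  - a shift item [B → β . c γ] (dot before a terminal).

Augment with A' → A and build the canonical LR(0) collection (I0 = CLOSURE({[A' → . A]}), then GOTO on every symbol after a dot until no new states appear). It has 15 states:
  I0: { [A → . a A], [A → . b L id], [A → . b f id], [A' → . A] }  — shift
  I1: { [A' → A .] }  — accept
  I2: { [A → . a A], [A → . b L id], [A → . b f id], [A → a . A] }  — shift
  I3: { [A → b . L id], [A → b . f id], [L → . f Y], [L → . id b] }  — shift
  I4: { [A → b L . id] }  — shift
  I5: { [A → . a A], [A → . b L id], [A → . b f id], [A → b f . id], [L → f . Y], [Y → . A A num] }  — shift
  I6: { [L → id . b] }  — shift
  I7: { [L → id b .] }  — reduce
  I8: { [A → . a A], [A → . b L id], [A → . b f id], [Y → A . A num] }  — shift
  I9: { [L → f Y .] }  — reduce
  I10: { [A → b f id .] }  — reduce
  I11: { [Y → A A . num] }  — shift
  I12: { [Y → A A num .] }  — reduce
  I13: { [A → b L id .] }  — reduce
  I14: { [A → a A .] }  — reduce

No state contains both a complete item and a shift item.

Answer: No shift-reduce conflicts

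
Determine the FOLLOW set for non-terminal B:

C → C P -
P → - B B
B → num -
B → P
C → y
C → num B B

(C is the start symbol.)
{ $, '-', 'num' }

In P → - B B: B is followed by B, add FIRST(B) \ {ε} = { '-', 'num' }
In P → - B B: B is at the end, add FOLLOW(P)
In C → num B B: B is followed by B, add FIRST(B) \ {ε} = { '-', 'num' }
In C → num B B: B is at the end, add FOLLOW(C)

The FOLLOW sets referred to above (computed the same way, to a fixed point):
  FOLLOW(P) = { $, '-', 'num' }
  FOLLOW(C) = { $, '-' }

Taking the union: FOLLOW(B) = { $, '-', 'num' }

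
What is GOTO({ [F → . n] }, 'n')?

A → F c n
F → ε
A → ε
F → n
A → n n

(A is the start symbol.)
{ [F → n .] }

GOTO(I, 'n') = CLOSURE({ [A → αX.β] : [A → α.Xβ] ∈ I, X = 'n' })

Items with dot before 'n', with the dot advanced:
  [F → . n] → [F → n .]
Closure adds nothing (no advanced item has the dot before a non-terminal).

GOTO = { [F → n .] }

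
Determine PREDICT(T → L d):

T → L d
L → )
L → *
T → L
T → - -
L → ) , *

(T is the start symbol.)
PREDICT(T → L d) = (FIRST(RHS) \ {ε}) ∪ (FOLLOW(T) if ε ∈ FIRST(RHS), i.e. RHS ⇒* ε)
FIRST(L) = { ')', '*' }
FIRST(L d) = { ')', '*' }
ε ∉ FIRST(L d), so FOLLOW(T) is not added.
PREDICT(T → L d) = { ')', '*' }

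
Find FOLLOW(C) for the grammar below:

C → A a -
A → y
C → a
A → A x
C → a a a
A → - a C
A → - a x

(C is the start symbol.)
{ $, 'a', 'x' }

To compute FOLLOW(C), find every occurrence of C on a right-hand side N → α C β: add FIRST(β) \ {ε}, and if β is empty or nullable also add FOLLOW(N). Iterate to a fixed point.

C is the start symbol, so $ ∈ FOLLOW(C).
In A → - a C: C is at the end, add FOLLOW(A)

The FOLLOW sets referred to above (computed the same way, to a fixed point):
  FOLLOW(A) = { 'a', 'x' }

Taking the union: FOLLOW(C) = { $, 'a', 'x' }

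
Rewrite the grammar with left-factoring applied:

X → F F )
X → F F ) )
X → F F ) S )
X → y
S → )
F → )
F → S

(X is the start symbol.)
X → F F ) X'
X' → ε
X' → )
X' → S )
X → y
S → )
F → )
F → S

Left-factoring transforms A → αβ₁ | αβ₂ into A → αA' and A' → β₁ | β₂
(α is the longest common prefix among the alternatives). Repeat until
no nonterminal has two alternatives with a common prefix.

Round 1: X has alternatives sharing prefix 'F F )'. Introduce X': X → F F ) X'
  Add: X' → ε
  Add: X' → )
  Add: X' → S )

No remaining common prefixes — done.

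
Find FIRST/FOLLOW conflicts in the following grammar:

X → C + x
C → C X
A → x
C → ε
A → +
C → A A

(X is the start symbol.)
Nullable non-terminals: C.
FIRST sets used below: FIRST(C) = { '+', 'x', ε }, FIRST(X) = { '+', 'x' }, FIRST(A) = { '+', 'x' }

C: nullable alternative(s) C → ε; FOLLOW(C) = { '+', 'x' }
  C → C X: FIRST \ {ε} = { '+', 'x' } — overlaps FOLLOW(C) on { '+', 'x' }: CONFLICT
  C → ε: FIRST \ {ε} = { } — this is the only nullable alternative, skip
  C → A A: FIRST \ {ε} = { '+', 'x' } — overlaps FOLLOW(C) on { '+', 'x' }: CONFLICT

A, X have no nullable alternative, so no FIRST/FOLLOW check is needed there.

So the grammar has 2 FIRST/FOLLOW conflicts (marked CONFLICT above).

Answer: Yes. C → C X with FOLLOW(C) on { '+', 'x' }; C → A A with FOLLOW(C) on { '+', 'x' }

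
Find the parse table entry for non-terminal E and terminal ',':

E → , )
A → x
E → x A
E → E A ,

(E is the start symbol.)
To find M[E, ','], we find productions for E where ',' is in the predict set (PREDICT(N → α) = (FIRST(α) \ {ε}) ∪ (FOLLOW(N) if α ⇒* ε)).

Relevant sets:
  FIRST(E) = { ',', 'x' }

E → , ): PREDICT = { ',' }
  ',' is in predict set, so this production goes in M[E, ',']
E → x A: PREDICT = { 'x' }
E → E A ,: PREDICT = { ',', 'x' }
  ',' is in predict set, so this production goes in M[E, ',']

M[E, ','] = E → , ), E → E A ,  (a multiply-defined cell — the grammar is not LL(1))

Answer: E → , ), E → E A ,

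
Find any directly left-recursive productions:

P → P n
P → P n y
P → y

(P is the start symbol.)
Yes, P is left-recursive

Direct left recursion occurs when N → N α for some non-terminal N (the right-hand side begins with the left-hand side itself).

P → P n: LEFT RECURSIVE (starts with P)
P → P n y: LEFT RECURSIVE (starts with P)
P → y: starts with y

The grammar has direct left recursion on: P.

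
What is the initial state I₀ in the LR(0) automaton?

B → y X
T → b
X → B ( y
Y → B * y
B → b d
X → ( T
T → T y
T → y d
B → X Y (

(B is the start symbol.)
First, augment the grammar with B' → B
I₀ = CLOSURE({ [B' → . B] }):
  [B' → . B] has the dot before B: add [B → . y X], [B → . b d], [B → . X Y (]
  [B → . X Y (] has the dot before X: add [X → . B ( y], [X → . ( T]
No further items can be added.

I₀ = { [B → . X Y (], [B → . b d], [B → . y X], [B' → . B], [X → . ( T], [X → . B ( y] }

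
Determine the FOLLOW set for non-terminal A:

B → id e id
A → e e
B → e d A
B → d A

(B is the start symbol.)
To compute FOLLOW(A), find every occurrence of A on a right-hand side N → α A β: add FIRST(β) \ {ε}, and if β is empty or nullable also add FOLLOW(N). Iterate to a fixed point.

In B → e d A: A is at the end, add FOLLOW(B)
In B → d A: A is at the end, add FOLLOW(B)

The FOLLOW sets referred to above (computed the same way, to a fixed point):
  FOLLOW(B) = { $ }

Taking the union: FOLLOW(A) = { $ }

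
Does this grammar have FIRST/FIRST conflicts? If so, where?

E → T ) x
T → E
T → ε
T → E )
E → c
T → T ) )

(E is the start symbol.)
Yes. E → T ')' x / E → c on { 'c' }; T → E / T → E ')' on { ')', 'c' }; T → E / T → T ')' ')' on { ')', 'c' }; T → E ')' / T → T ')' ')' on { ')', 'c' }

FIRST sets of the non-terminals at (or reachable through a nullable prefix from) the front of some alternative:
  FIRST(T) = { ')', 'c', ε }
  FIRST(E) = { ')', 'c' }

Productions for E:
  E → T ) x: FIRST = { ')', 'c' }
  E → c: FIRST = { 'c' }
Productions for T:
  T → E: FIRST = { ')', 'c' }
  T → ε: FIRST = { ε }
  T → E ): FIRST = { ')', 'c' }
  T → T ) ): FIRST = { ')', 'c' }

Conflict for E: E → T ) x and E → c
  Overlap: { 'c' }
Conflict for T: T → E and T → E )
  Overlap: { ')', 'c' }
Conflict for T: T → E and T → T ) )
  Overlap: { ')', 'c' }
Conflict for T: T → E ) and T → T ) )
  Overlap: { ')', 'c' }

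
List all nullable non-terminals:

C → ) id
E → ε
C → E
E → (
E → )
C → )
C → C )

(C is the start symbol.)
{ 'C', 'E' }

A non-terminal is nullable if it can derive ε (the empty string): either it has an ε-production, or it has a production whose right-hand side consists entirely of nullable non-terminals.

ε-productions: E → ε
So E is immediately nullable.
C → E: every symbol on the right is nullable, so C is nullable too.
Every non-terminal is now nullable.
Nullable = { 'C', 'E' }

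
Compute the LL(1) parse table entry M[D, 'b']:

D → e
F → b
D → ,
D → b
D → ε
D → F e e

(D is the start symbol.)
D → b, D → F e e

To find M[D, 'b'], we find productions for D where 'b' is in the predict set (PREDICT(N → α) = (FIRST(α) \ {ε}) ∪ (FOLLOW(N) if α ⇒* ε)).

Relevant sets:
  FIRST(F) = { 'b' }
  FOLLOW(D) = { $ }

D → e: PREDICT = { 'e' }
D → ,: PREDICT = { ',' }
D → b: PREDICT = { 'b' }
  'b' is in predict set, so this production goes in M[D, 'b']
D → ε: PREDICT = { $ }
D → F e e: PREDICT = { 'b' }
  'b' is in predict set, so this production goes in M[D, 'b']

M[D, 'b'] = D → b, D → F e e  (a multiply-defined cell — the grammar is not LL(1))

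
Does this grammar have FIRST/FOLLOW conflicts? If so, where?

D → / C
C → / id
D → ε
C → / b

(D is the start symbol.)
Nullable non-terminals: D.

D: nullable alternative(s) D → ε; FOLLOW(D) = { $ }
  D → / C: FIRST \ {ε} = { '/' } — disjoint from FOLLOW(D)
  D → ε: FIRST \ {ε} = { } — this is the only nullable alternative, skip

C has no nullable alternative, so no FIRST/FOLLOW check is needed there.

No FIRST/FOLLOW conflicts found.

Answer: No FIRST/FOLLOW conflicts.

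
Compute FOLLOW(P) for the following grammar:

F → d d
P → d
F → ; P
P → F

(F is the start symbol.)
{ $ }

To compute FOLLOW(P), find every occurrence of P on a right-hand side N → α P β: add FIRST(β) \ {ε}, and if β is empty or nullable also add FOLLOW(N). Iterate to a fixed point.

In F → ; P: P is at the end, add FOLLOW(F)

The FOLLOW sets referred to above (computed the same way, to a fixed point):
  FOLLOW(F) = { $ }

Taking the union: FOLLOW(P) = { $ }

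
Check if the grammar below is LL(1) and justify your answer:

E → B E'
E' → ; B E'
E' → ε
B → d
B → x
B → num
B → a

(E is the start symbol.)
A grammar is LL(1) if for each non-terminal N with multiple productions, the predict sets of those productions are pairwise disjoint, where PREDICT(N → α) = (FIRST(α) \ {ε}) ∪ (FOLLOW(N) if α ⇒* ε).

Relevant sets:
  FOLLOW(E') = { $ }

For E':
  PREDICT(E' → ';' B E') = { ';' }
  PREDICT(E' → ε) = { $ }
For B:
  PREDICT(B → d) = { 'd' }
  PREDICT(B → x) = { 'x' }
  PREDICT(B → num) = { 'num' }
  PREDICT(B → a) = { 'a' }
E has a single production, so nothing to check there.

All predict sets are disjoint. The grammar IS LL(1).

Answer: Yes, the grammar is LL(1).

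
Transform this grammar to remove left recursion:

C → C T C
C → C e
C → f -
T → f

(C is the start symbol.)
C is directly left-recursive. The standard transformation for
  A → A α₁ | ... | A α_m | β₁ | ... | β_n
is
  A  → β₁ A' | ... | β_n A'
  A' → α₁ A' | ... | α_m A' | ε

C → f - becomes C → f - C'
C → C T C becomes C' → T C C'
C → C e becomes C' → e C'
Add C' → ε

Productions for other non-terminals are unchanged:
  T → f

Resulting grammar:
C → f - C'
C' → T C C'
C' → e C'
C' → ε
T → f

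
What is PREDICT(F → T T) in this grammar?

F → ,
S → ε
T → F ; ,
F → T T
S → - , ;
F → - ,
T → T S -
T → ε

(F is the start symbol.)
{ $, ',', '-', ';' }

PREDICT(F → T T) = (FIRST(RHS) \ {ε}) ∪ (FOLLOW(F) if ε ∈ FIRST(RHS), i.e. RHS ⇒* ε)
FIRST(T) = { ',', '-', ';', ε }
FIRST(T T) = { ',', '-', ';', ε }
ε ∈ FIRST(T T) (the right-hand side is nullable), so add FOLLOW(F) = { $, ';' }
PREDICT(F → T T) = { $, ',', '-', ';' }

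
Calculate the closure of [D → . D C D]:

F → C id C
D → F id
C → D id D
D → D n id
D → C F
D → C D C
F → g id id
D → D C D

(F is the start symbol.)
To compute CLOSURE, for each item [A → α.Bβ] where B is a non-terminal, add [B → .γ] for all productions B → γ; repeat for the newly added items until nothing changes.

Start with: [D → . D C D]
  [D → . D C D] has the dot before D: add [D → . F id], [D → . D n id], [D → . C F], [D → . C D C]
  [D → . F id] has the dot before F: add [F → . C id C], [F → . g id id]
  [D → . C F] has the dot before C: add [C → . D id D]
No further items can be added.

CLOSURE = { [C → . D id D], [D → . C D C], [D → . C F], [D → . D C D], [D → . D n id], [D → . F id], [F → . C id C], [F → . g id id] }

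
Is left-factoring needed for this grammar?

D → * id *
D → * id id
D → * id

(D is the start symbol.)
Yes, D has productions with common prefix '* id'

Left-factoring is needed when two productions for the same non-terminal
share a common prefix on the right-hand side.

Productions for D:
  D → * id *
  D → * id id
  D → * id

Found common prefix '* id' in productions for D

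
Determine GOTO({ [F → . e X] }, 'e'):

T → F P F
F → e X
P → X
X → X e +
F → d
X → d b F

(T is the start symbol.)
GOTO(I, 'e') = CLOSURE({ [A → αX.β] : [A → α.Xβ] ∈ I, X = 'e' })

Items with dot before 'e', with the dot advanced:
  [F → . e X] → [F → e . X]
Closure of the advanced items:
  [F → e . X] has the dot before X: add [X → . X e +], [X → . d b F]

GOTO = { [F → e . X], [X → . X e +], [X → . d b F] }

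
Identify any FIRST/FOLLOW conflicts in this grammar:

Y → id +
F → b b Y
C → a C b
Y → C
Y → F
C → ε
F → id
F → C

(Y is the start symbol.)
No FIRST/FOLLOW conflicts.

A FIRST/FOLLOW conflict occurs when a non-terminal N has a nullable alternative N → β (β ⇒* ε) and another alternative N → α with FIRST(α) ∩ FOLLOW(N) ≠ ∅: on such a lookahead the parser cannot decide between expanding α and letting N vanish via β.

Nullable non-terminals: C, F, Y.
FIRST sets used below: FIRST(C) = { 'a', ε }, FIRST(F) = { 'a', 'b', 'id', ε }

C: nullable alternative(s) C → ε; FOLLOW(C) = { $, 'b' }
  C → a C b: FIRST \ {ε} = { 'a' } — disjoint from FOLLOW(C)
  C → ε: FIRST \ {ε} = { } — this is the only nullable alternative, skip

F: nullable alternative(s) F → C; FOLLOW(F) = { $ }
  F → b b Y: FIRST \ {ε} = { 'b' } — disjoint from FOLLOW(F)
  F → id: FIRST \ {ε} = { 'id' } — disjoint from FOLLOW(F)
  F → C: FIRST \ {ε} = { 'a' } — this is the only nullable alternative, skip

Y: nullable alternative(s) Y → C, Y → F; FOLLOW(Y) = { $ }
  Y → id +: FIRST \ {ε} = { 'id' } — disjoint from FOLLOW(Y)
  Y → C: FIRST \ {ε} = { 'a' } — disjoint from FOLLOW(Y)
  Y → F: FIRST \ {ε} = { 'a', 'b', 'id' } — disjoint from FOLLOW(Y)

No FIRST/FOLLOW conflicts found.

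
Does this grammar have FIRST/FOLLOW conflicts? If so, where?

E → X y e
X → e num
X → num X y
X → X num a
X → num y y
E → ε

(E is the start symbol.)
No FIRST/FOLLOW conflicts.

A FIRST/FOLLOW conflict occurs when a non-terminal N has a nullable alternative N → β (β ⇒* ε) and another alternative N → α with FIRST(α) ∩ FOLLOW(N) ≠ ∅: on such a lookahead the parser cannot decide between expanding α and letting N vanish via β.

Nullable non-terminals: E.
FIRST sets used below: FIRST(X) = { 'e', 'num' }

E: nullable alternative(s) E → ε; FOLLOW(E) = { $ }
  E → X y e: FIRST \ {ε} = { 'e', 'num' } — disjoint from FOLLOW(E)
  E → ε: FIRST \ {ε} = { } — this is the only nullable alternative, skip

X has no nullable alternative, so no FIRST/FOLLOW check is needed there.

No FIRST/FOLLOW conflicts found.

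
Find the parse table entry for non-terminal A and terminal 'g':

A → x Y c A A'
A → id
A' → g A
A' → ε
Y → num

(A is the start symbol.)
To find M[A, 'g'], we find productions for A where 'g' is in the predict set (PREDICT(N → α) = (FIRST(α) \ {ε}) ∪ (FOLLOW(N) if α ⇒* ε)).

A → x Y c A A': PREDICT = { 'x' }
A → id: PREDICT = { 'id' }

M[A, 'g'] is empty (no production applies)

Answer: Empty (error entry)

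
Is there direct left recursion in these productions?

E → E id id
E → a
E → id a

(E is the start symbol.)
Yes, E is left-recursive

E → E id id: LEFT RECURSIVE (starts with E)
E → a: starts with a
E → id a: starts with id

The grammar has direct left recursion on: E.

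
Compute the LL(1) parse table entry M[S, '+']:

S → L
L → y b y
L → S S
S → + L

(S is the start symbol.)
S → L, S → + L

To find M[S, '+'], we find productions for S where '+' is in the predict set (PREDICT(N → α) = (FIRST(α) \ {ε}) ∪ (FOLLOW(N) if α ⇒* ε)).

Relevant sets:
  FIRST(L) = { '+', 'y' }

S → L: PREDICT = { '+', 'y' }
  '+' is in predict set, so this production goes in M[S, '+']
S → + L: PREDICT = { '+' }
  '+' is in predict set, so this production goes in M[S, '+']

M[S, '+'] = S → L, S → + L  (a multiply-defined cell — the grammar is not LL(1))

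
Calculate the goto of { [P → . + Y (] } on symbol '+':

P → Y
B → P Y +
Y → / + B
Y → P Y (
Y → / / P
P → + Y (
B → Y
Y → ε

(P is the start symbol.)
{ [P → + . Y (], [P → . + Y (], [P → . Y], [Y → . / + B], [Y → . / / P], [Y → . P Y (], [Y → .] }

GOTO(I, '+') = CLOSURE({ [A → αX.β] : [A → α.Xβ] ∈ I, X = '+' })

Items with dot before '+', with the dot advanced:
  [P → . + Y (] → [P → + . Y (]
Closure of the advanced items:
  [P → + . Y (] has the dot before Y: add [Y → . / + B], [Y → . P Y (], [Y → . / / P], [Y → .]
  [Y → . P Y (] has the dot before P: add [P → . Y], [P → . + Y (]

GOTO = { [P → + . Y (], [P → . + Y (], [P → . Y], [Y → . / + B], [Y → . / / P], [Y → . P Y (], [Y → .] }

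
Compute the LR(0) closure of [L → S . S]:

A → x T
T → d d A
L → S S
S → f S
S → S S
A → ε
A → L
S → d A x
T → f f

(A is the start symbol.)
{ [L → S . S], [S → . S S], [S → . d A x], [S → . f S] }

Start with: [L → S . S]
  [L → S . S] has the dot before S: add [S → . f S], [S → . S S], [S → . d A x]
No further items can be added.

CLOSURE = { [L → S . S], [S → . S S], [S → . d A x], [S → . f S] }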